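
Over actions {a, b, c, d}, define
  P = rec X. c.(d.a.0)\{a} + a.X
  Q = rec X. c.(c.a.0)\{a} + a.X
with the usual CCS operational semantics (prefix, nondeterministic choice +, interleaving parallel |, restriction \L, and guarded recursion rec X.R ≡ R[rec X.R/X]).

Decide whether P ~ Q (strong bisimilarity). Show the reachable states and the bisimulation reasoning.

Reachable graph of P (3 states):
  u0 = rec X. c.(d.a.0)\{a} + a.X has moves ··a··> u0, ··c··> u1
  u1 = (d.a.0)\{a} has moves ··d··> u2
  u2 = (a.0)\{a} has moves deadlocked
Reachable graph of Q (3 states):
  v0 = rec X. c.(c.a.0)\{a} + a.X has moves ··a··> v0, ··c··> v1
  v1 = (c.a.0)\{a} has moves ··c··> v2
  v2 = (a.0)\{a} has moves deadlocked
Partition-refinement fixed point:
  B0 = {u0}
  B1 = {u1}
  B2 = {u2, v2}
  B3 = {v0}
  B4 = {v1}
u0 ∈ B0, v0 ∈ B3 → different blocks

not bisimilar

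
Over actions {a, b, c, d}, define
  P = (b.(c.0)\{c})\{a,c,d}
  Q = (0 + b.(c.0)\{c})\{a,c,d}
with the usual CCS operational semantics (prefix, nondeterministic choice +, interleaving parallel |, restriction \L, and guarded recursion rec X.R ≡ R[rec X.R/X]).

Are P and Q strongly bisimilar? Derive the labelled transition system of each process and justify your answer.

Reachable graph of P (2 states):
  u0 = (b.(c.0)\{c})\{a,c,d} :: --b--▸ u1
  u1 = (c.0)\{c}\{a,c,d} :: ∅
Reachable graph of Q (2 states):
  v0 = (0 + b.(c.0)\{c})\{a,c,d} :: --b--▸ v1
  v1 = (c.0)\{c}\{a,c,d} :: ∅
Partition-refinement fixed point:
  B0 = {u0, v0}
  B1 = {u1, v1}
u0 ∈ B0, v0 ∈ B0 → same block

YES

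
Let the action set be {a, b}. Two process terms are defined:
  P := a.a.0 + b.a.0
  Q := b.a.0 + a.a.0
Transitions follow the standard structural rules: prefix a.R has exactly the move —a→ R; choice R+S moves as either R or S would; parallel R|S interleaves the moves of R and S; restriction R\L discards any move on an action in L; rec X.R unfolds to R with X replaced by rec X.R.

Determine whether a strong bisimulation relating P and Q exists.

P ~ Q

Reachable graph of P (3 states):
  p0 = a.a.0 + b.a.0 → -a-> p1, -b-> p1
  p1 = a.0 → -a-> p2
  p2 = 0 → deadlocked
Reachable graph of Q (3 states):
  q0 = b.a.0 + a.a.0 → -a-> q1, -b-> q1
  q1 = a.0 → -a-> q2
  q2 = 0 → deadlocked
Partition-refinement fixed point:
  B0 = {p0, q0}
  B1 = {p1, q1}
  B2 = {p2, q2}
p0 ∈ B0, q0 ∈ B0 → same block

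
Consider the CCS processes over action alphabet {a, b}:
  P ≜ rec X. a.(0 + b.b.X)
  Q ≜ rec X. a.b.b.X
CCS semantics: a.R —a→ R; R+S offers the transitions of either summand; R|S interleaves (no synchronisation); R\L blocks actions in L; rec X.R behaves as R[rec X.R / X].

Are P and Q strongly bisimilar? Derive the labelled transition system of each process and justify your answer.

bisimilar

Reachable graph of P (3 states):
  u0 = rec X. a.(0 + b.b.X) → -a-> u1
  u1 = 0 + b.b.(rec X. a.(0 + b.b.X)) → -b-> u2
  u2 = b.(rec X. a.(0 + b.b.X)) → -b-> u0
Reachable graph of Q (3 states):
  v0 = rec X. a.b.b.X → -a-> v1
  v1 = b.b.(rec X. a.b.b.X) → -b-> v2
  v2 = b.(rec X. a.b.b.X) → -b-> v0
Partition-refinement fixed point:
  B0 = {u0, v0}
  B1 = {u1, v1}
  B2 = {u2, v2}
u0 ∈ B0, v0 ∈ B0 → same block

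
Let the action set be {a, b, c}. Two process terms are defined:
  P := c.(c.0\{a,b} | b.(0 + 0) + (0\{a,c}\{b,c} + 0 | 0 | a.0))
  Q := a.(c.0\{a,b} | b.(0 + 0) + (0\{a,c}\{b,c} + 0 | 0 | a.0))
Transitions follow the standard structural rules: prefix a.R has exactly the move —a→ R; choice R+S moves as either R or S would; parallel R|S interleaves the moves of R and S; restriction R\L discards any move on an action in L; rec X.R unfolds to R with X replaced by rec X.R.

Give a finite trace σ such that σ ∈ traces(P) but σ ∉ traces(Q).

c

Reachable graph of P (6 states):
  p0 = c.(c.0\{a,b} | b.(0 + 0) + (0\{a,c}\{b,c} + 0 | 0 | a.0)) | =c=> p1
  p1 = c.0\{a,b} | b.(0 + 0) + (0\{a,c}\{b,c} + 0 | 0 | a.0) | =a=> p2, =b=> p3, =c=> p4
  p2 = 0 | 0 | 0 | (no moves)
  p3 = c.0\{a,b} | (0 + 0) | =c=> p5
  p4 = 0\{a,b} | b.(0 + 0) | =b=> p5
  p5 = 0\{a,b} | (0 + 0) | (no moves)
Reachable graph of Q (6 states):
  q0 = a.(c.0\{a,b} | b.(0 + 0) + (0\{a,c}\{b,c} + 0 | 0 | a.0)) | =a=> q1
  q1 = c.0\{a,b} | b.(0 + 0) + (0\{a,c}\{b,c} + 0 | 0 | a.0) | =a=> q2, =b=> q3, =c=> q4
  q2 = 0 | 0 | 0 | (no moves)
  q3 = c.0\{a,b} | (0 + 0) | =c=> q5
  q4 = 0\{a,b} | b.(0 + 0) | =b=> q5
  q5 = 0\{a,b} | (0 + 0) | (no moves)
Run σ = ⟨c⟩ on P: start {p0}
  [1] c ⇒ {p1}
  — P admits the full trace.
Run σ = ⟨c⟩ on Q: start {q0}
  [1] c ⇒ ∅  — Q cannot continue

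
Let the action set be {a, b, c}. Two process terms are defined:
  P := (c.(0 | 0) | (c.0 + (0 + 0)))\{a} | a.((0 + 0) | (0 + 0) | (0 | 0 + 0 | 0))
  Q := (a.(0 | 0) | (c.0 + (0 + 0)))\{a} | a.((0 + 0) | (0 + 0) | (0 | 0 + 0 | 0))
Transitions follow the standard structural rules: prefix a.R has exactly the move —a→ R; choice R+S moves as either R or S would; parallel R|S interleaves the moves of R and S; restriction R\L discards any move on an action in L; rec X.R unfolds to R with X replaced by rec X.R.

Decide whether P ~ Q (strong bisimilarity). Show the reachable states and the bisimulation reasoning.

LTS(P): 8 reachable states
  u0 = (c.(0 | 0) | (c.0 + (0 + 0)))\{a} | a.((0 + 0) | (0 + 0) | (0 | 0 + 0 | 0)) | ··a··> u1, ··c··> u2, ··c··> u3
  u1 = (c.(0 | 0) | (c.0 + (0 + 0)))\{a} | ((0 + 0) | (0 + 0) | (0 | 0 + 0 | 0)) | ··c··> u4, ··c··> u5
  u2 = (0 | 0 | (c.0 + (0 + 0)))\{a} | a.((0 + 0) | (0 + 0) | (0 | 0 + 0 | 0)) | ··a··> u4, ··c··> u6
  u3 = (c.(0 | 0) | 0)\{a} | a.((0 + 0) | (0 + 0) | (0 | 0 + 0 | 0)) | ··a··> u5, ··c··> u6
  u4 = (0 | 0 | (c.0 + (0 + 0)))\{a} | ((0 + 0) | (0 + 0) | (0 | 0 + 0 | 0)) | ··c··> u7
  u5 = (c.(0 | 0) | 0)\{a} | ((0 + 0) | (0 + 0) | (0 | 0 + 0 | 0)) | ··c··> u7
  u6 = (0 | 0 | 0)\{a} | a.((0 + 0) | (0 + 0) | (0 | 0 + 0 | 0)) | ··a··> u7
  u7 = (0 | 0 | 0)\{a} | ((0 + 0) | (0 + 0) | (0 | 0 + 0 | 0)) | ∅
LTS(Q): 4 reachable states
  v0 = (a.(0 | 0) | (c.0 + (0 + 0)))\{a} | a.((0 + 0) | (0 + 0) | (0 | 0 + 0 | 0)) | ··a··> v1, ··c··> v2
  v1 = (a.(0 | 0) | (c.0 + (0 + 0)))\{a} | ((0 + 0) | (0 + 0) | (0 | 0 + 0 | 0)) | ··c··> v3
  v2 = (a.(0 | 0) | 0)\{a} | a.((0 + 0) | (0 + 0) | (0 | 0 + 0 | 0)) | ··a··> v3
  v3 = (a.(0 | 0) | 0)\{a} | ((0 + 0) | (0 + 0) | (0 | 0 + 0 | 0)) | ∅
Bisimilarity quotient blocks:
  B0 = {u0}
  B1 = {u2, u3, v0}
  B2 = {u4, u5, v1}
  B3 = {u7, v3}
  B4 = {u6, v2}
  B5 = {u1}
u0 ∈ B0, v0 ∈ B1 → different blocks

P ≁ Q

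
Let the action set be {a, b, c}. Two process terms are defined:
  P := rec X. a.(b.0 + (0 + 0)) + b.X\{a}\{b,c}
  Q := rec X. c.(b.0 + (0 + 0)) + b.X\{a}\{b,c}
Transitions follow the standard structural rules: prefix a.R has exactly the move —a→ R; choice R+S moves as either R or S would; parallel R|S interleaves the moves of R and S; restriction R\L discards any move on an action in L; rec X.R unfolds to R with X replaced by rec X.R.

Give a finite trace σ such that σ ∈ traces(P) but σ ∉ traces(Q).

a

P's transition system — 4 states:
  m0 = rec X. a.(b.0 + (0 + 0)) + b.X\{a}\{b,c} ⊢ --a--▸ m1, --b--▸ m2
  m1 = b.0 + (0 + 0) ⊢ --b--▸ m3
  m2 = (rec X. a.(b.0 + (0 + 0)) + b.X\{a}\{b,c})\{a}\{b,c} ⊢ ∅
  m3 = 0 ⊢ ∅
Q's transition system — 4 states:
  n0 = rec X. c.(b.0 + (0 + 0)) + b.X\{a}\{b,c} ⊢ --b--▸ n1, --c--▸ n2
  n1 = (rec X. c.(b.0 + (0 + 0)) + b.X\{a}\{b,c})\{a}\{b,c} ⊢ ∅
  n2 = b.0 + (0 + 0) ⊢ --b--▸ n3
  n3 = 0 ⊢ ∅
Run σ = ⟨a⟩ on P: start {m0}
  step 1 (a): {m1}
  ✓ P
Run σ = ⟨a⟩ on Q: start {n0}
  step 1 (a): ∅ (Q stuck)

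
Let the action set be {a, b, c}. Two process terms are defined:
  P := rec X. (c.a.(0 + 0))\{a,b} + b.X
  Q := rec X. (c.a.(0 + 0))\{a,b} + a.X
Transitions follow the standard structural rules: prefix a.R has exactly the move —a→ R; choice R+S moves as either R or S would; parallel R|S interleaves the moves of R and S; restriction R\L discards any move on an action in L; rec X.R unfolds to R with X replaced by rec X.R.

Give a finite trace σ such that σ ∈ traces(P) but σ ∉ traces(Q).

b

LTS(P): 2 reachable states
  m0 = rec X. (c.a.(0 + 0))\{a,b} + b.X ⊢ --b--▸ m0, --c--▸ m1
  m1 = (a.(0 + 0))\{a,b} ⊢ ·
LTS(Q): 2 reachable states
  n0 = rec X. (c.a.(0 + 0))\{a,b} + a.X ⊢ --a--▸ n0, --c--▸ n1
  n1 = (a.(0 + 0))\{a,b} ⊢ ·
Run σ = ⟨b⟩ on P: start {m0}
  after b @ step 1: {m0}
  — P admits the full trace.
Run σ = ⟨b⟩ on Q: start {n0}
  after b @ step 1: no successor for Q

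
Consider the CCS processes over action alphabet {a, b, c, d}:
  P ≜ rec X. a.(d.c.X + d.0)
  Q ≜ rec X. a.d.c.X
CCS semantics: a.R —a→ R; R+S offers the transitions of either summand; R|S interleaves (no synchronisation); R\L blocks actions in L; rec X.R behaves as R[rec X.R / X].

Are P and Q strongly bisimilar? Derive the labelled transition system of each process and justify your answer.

NO

LTS(P): 4 reachable states
  m0 = rec X. a.(d.c.X + d.0) has moves ··a··> m1
  m1 = d.c.(rec X. a.(d.c.X + d.0)) + d.0 has moves ··d··> m2, ··d··> m3
  m2 = 0 has moves stopped
  m3 = c.(rec X. a.(d.c.X + d.0)) has moves ··c··> m0
LTS(Q): 3 reachable states
  n0 = rec X. a.d.c.X has moves ··a··> n1
  n1 = d.c.(rec X. a.d.c.X) has moves ··d··> n2
  n2 = c.(rec X. a.d.c.X) has moves ··c··> n0
Partition-refinement fixed point:
  B0 = {m0}
  B1 = {m1}
  B2 = {m3}
  B3 = {m2}
  B4 = {n0}
  B5 = {n1}
  B6 = {n2}
m0 ∈ B0, n0 ∈ B4 → different blocks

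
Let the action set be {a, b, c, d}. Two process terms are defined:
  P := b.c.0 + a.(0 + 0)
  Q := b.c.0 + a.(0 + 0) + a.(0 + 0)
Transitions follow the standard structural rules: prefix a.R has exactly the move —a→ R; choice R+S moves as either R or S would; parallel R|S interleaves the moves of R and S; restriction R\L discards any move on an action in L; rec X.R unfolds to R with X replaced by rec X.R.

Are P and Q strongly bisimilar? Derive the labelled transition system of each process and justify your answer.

P ~ Q

P's transition system — 4 states:
  u0 = b.c.0 + a.(0 + 0) | —a→ u1, —b→ u2
  u1 = 0 + 0 | (no moves)
  u2 = c.0 | —c→ u3
  u3 = 0 | (no moves)
Q's transition system — 4 states:
  v0 = b.c.0 + a.(0 + 0) + a.(0 + 0) | —a→ v1, —b→ v2
  v1 = 0 + 0 | (no moves)
  v2 = c.0 | —c→ v3
  v3 = 0 | (no moves)
Coarsest stable partition (strong bisimilarity classes):
  B0 = {u0, v0}
  B1 = {u1, u3, v1, v3}
  B2 = {u2, v2}
u0 ∈ B0, v0 ∈ B0 → same block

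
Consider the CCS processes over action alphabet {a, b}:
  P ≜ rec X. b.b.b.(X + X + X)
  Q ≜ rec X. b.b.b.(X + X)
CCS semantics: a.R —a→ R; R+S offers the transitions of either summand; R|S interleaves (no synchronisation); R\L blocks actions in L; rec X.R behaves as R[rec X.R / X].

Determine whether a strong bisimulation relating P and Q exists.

Reachable graph of P (4 states):
  s0 = rec X. b.b.b.(X + X + X) → --b--▸ s1
  s1 = b.b.((rec X. b.b.b.(X + X + X)) + (rec X. b.b.b.(X + X + X)) + (rec X. b.b.b.(X + X + X))) → --b--▸ s2
  s2 = b.((rec X. b.b.b.(X + X + X)) + (rec X. b.b.b.(X + X + X)) + (rec X. b.b.b.(X + X + X))) → --b--▸ s3
  s3 = (rec X. b.b.b.(X + X + X)) + (rec X. b.b.b.(X + X + X)) + (rec X. b.b.b.(X + X + X)) → --b--▸ s1
Reachable graph of Q (4 states):
  t0 = rec X. b.b.b.(X + X) → --b--▸ t1
  t1 = b.b.((rec X. b.b.b.(X + X)) + (rec X. b.b.b.(X + X))) → --b--▸ t2
  t2 = b.((rec X. b.b.b.(X + X)) + (rec X. b.b.b.(X + X))) → --b--▸ t3
  t3 = (rec X. b.b.b.(X + X)) + (rec X. b.b.b.(X + X)) → --b--▸ t1
Partition-refinement fixed point:
  B0 = {s0, s1, s2, s3, t0, t1, t2, t3}
s0 ∈ B0, t0 ∈ B0 → same block

P ~ Q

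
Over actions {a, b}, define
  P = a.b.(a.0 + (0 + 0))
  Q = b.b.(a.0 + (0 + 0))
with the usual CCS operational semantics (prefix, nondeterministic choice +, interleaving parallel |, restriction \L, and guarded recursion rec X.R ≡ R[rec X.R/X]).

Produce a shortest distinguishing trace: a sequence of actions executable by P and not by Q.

Reachable graph of P (4 states):
  s0 = a.b.(a.0 + (0 + 0)) has moves —a→ s1
  s1 = b.(a.0 + (0 + 0)) has moves —b→ s2
  s2 = a.0 + (0 + 0) has moves —a→ s3
  s3 = 0 has moves ∅
Reachable graph of Q (4 states):
  t0 = b.b.(a.0 + (0 + 0)) has moves —b→ t1
  t1 = b.(a.0 + (0 + 0)) has moves —b→ t2
  t2 = a.0 + (0 + 0) has moves —a→ t3
  t3 = 0 has moves ∅
Executing a from P (initial set {s0}):
  step 1 (a): {s1}
  ✓ P
Executing a from Q (initial set {t0}):
  step 1 (a): ∅  — Q cannot continue

a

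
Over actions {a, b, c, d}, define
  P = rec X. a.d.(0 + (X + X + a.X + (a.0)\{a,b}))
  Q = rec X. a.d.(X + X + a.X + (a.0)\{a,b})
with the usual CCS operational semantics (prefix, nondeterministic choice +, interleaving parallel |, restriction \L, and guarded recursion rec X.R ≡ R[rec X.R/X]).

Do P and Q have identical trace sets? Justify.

Reachable graph of P (3 states):
  m0 = rec X. a.d.(0 + (X + X + a.X + (a.0)\{a,b})) has moves --a--▸ m1
  m1 = d.(0 + ((rec X. a.d.(0 + (X + X + a.X + (a.0)\{a,b}))) + (rec X. a.d.(0 + (X + X + a.X + (a.0)\{a,b}))) + a.(rec X. a.d.(0 + (X + X + a.X + (a.0)\{a,b}))) + (a.0)\{a,b})) has moves --d--▸ m2
  m2 = 0 + ((rec X. a.d.(0 + (X + X + a.X + (a.0)\{a,b}))) + (rec X. a.d.(0 + (X + X + a.X + (a.0)\{a,b}))) + a.(rec X. a.d.(0 + (X + X + a.X + (a.0)\{a,b}))) + (a.0)\{a,b}) has moves --a--▸ m0, --a--▸ m1
Reachable graph of Q (3 states):
  n0 = rec X. a.d.(X + X + a.X + (a.0)\{a,b}) has moves --a--▸ n1
  n1 = d.((rec X. a.d.(X + X + a.X + (a.0)\{a,b})) + (rec X. a.d.(X + X + a.X + (a.0)\{a,b})) + a.(rec X. a.d.(X + X + a.X + (a.0)\{a,b})) + (a.0)\{a,b}) has moves --d--▸ n2
  n2 = (rec X. a.d.(X + X + a.X + (a.0)\{a,b})) + (rec X. a.d.(X + X + a.X + (a.0)\{a,b})) + a.(rec X. a.d.(X + X + a.X + (a.0)\{a,b})) + (a.0)\{a,b} has moves --a--▸ n0, --a--▸ n1
Bisimilarity quotient blocks:
  B0 = {m0, n0}
  B1 = {m1, n1}
  B2 = {m2, n2}
m0 ∈ B0, n0 ∈ B0 → same block
Bisimilar ⇒ trace-equivalent.

YES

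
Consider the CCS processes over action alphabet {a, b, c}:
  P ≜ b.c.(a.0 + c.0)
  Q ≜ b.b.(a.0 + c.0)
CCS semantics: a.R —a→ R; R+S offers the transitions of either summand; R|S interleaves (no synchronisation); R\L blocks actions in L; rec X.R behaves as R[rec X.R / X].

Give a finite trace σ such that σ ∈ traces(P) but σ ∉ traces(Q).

bc

P's transition system — 4 states:
  s0 = b.c.(a.0 + c.0) :: —b→ s1
  s1 = c.(a.0 + c.0) :: —c→ s2
  s2 = a.0 + c.0 :: —a→ s3, —c→ s3
  s3 = 0 :: ∅
Q's transition system — 4 states:
  t0 = b.b.(a.0 + c.0) :: —b→ t1
  t1 = b.(a.0 + c.0) :: —b→ t2
  t2 = a.0 + c.0 :: —a→ t3, —c→ t3
  t3 = 0 :: ∅
Run σ = ⟨bc⟩ on P: start {s0}
  [1] b ⇒ {s1}
  [2] c ⇒ {s2}
  P completes σ.
Run σ = ⟨bc⟩ on Q: start {t0}
  [1] b ⇒ {t1}
  [2] c ⇒ ∅  — Q cannot continue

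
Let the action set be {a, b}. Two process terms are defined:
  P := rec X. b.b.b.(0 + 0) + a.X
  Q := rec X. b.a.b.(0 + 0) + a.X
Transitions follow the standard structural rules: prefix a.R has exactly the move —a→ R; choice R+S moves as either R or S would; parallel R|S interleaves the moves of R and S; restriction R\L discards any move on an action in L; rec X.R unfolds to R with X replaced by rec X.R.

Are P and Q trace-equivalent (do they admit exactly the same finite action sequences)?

NO — witness ⟨bb⟩

P's transition system — 4 states:
  s0 = rec X. b.b.b.(0 + 0) + a.X → —a→ s0, —b→ s1
  s1 = b.b.(0 + 0) → —b→ s2
  s2 = b.(0 + 0) → —b→ s3
  s3 = 0 + 0 → ·
Q's transition system — 4 states:
  t0 = rec X. b.a.b.(0 + 0) + a.X → —a→ t0, —b→ t1
  t1 = a.b.(0 + 0) → —a→ t2
  t2 = b.(0 + 0) → —b→ t3
  t3 = 0 + 0 → ·
Executing bb from P (initial set {s0}):
  after b @ step 1: {s1}
  after b @ step 2: {s2}
  P completes σ.
Executing bb from Q (initial set {t0}):
  after b @ step 1: {t1}
  after b @ step 2: ∅  — Q cannot continue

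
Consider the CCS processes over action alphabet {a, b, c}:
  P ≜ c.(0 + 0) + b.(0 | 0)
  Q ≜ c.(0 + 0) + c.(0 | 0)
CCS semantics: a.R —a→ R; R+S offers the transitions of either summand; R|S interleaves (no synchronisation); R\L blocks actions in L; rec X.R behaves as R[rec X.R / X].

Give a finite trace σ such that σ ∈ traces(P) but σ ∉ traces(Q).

Reachable graph of P (3 states):
  p0 = c.(0 + 0) + b.(0 | 0) ⊢ =b=> p1, =c=> p2
  p1 = 0 | 0 ⊢ (no moves)
  p2 = 0 + 0 ⊢ (no moves)
Reachable graph of Q (3 states):
  q0 = c.(0 + 0) + c.(0 | 0) ⊢ =c=> q1, =c=> q2
  q1 = 0 + 0 ⊢ (no moves)
  q2 = 0 | 0 ⊢ (no moves)
Run σ = ⟨b⟩ on P: start {p0}
  [1] b ⇒ {p1}
  P completes σ.
Run σ = ⟨b⟩ on Q: start {q0}
  [1] b ⇒ no successor for Q

b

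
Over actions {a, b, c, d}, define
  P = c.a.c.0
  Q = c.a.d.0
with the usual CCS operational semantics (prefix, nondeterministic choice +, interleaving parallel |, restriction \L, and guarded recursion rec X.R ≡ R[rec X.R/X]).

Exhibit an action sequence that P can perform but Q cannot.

cac

Reachable graph of P (4 states):
  u0 = c.a.c.0 :: -c-> u1
  u1 = a.c.0 :: -a-> u2
  u2 = c.0 :: -c-> u3
  u3 = 0 :: (no moves)
Reachable graph of Q (4 states):
  v0 = c.a.d.0 :: -c-> v1
  v1 = a.d.0 :: -a-> v2
  v2 = d.0 :: -d-> v3
  v3 = 0 :: (no moves)
Trace ⟨cac⟩ through P, begin at {u0}:
  [1] c ⇒ {u1}
  [2] a ⇒ {u2}
  [3] c ⇒ {u3}
  ✓ P
Trace ⟨cac⟩ through Q, begin at {v0}:
  [1] c ⇒ {v1}
  [2] a ⇒ {v2}
  [3] c ⇒ no successor for Q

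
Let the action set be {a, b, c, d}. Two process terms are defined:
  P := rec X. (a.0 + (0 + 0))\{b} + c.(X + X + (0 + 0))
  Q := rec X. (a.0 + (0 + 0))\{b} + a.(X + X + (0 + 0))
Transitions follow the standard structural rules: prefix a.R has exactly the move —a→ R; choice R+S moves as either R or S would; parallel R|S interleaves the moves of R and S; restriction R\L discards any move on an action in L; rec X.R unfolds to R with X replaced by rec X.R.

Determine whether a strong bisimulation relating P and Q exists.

not bisimilar

P's transition system — 3 states:
  u0 = rec X. (a.0 + (0 + 0))\{b} + c.(X + X + (0 + 0)) has moves ··a··> u1, ··c··> u2
  u1 = 0\{b} has moves (no moves)
  u2 = (rec X. (a.0 + (0 + 0))\{b} + c.(X + X + (0 + 0))) + (rec X. (a.0 + (0 + 0))\{b} + c.(X + X + (0 + 0))) + (0 + 0) has moves ··a··> u1, ··c··> u2
Q's transition system — 3 states:
  v0 = rec X. (a.0 + (0 + 0))\{b} + a.(X + X + (0 + 0)) has moves ··a··> v1, ··a··> v2
  v1 = (rec X. (a.0 + (0 + 0))\{b} + a.(X + X + (0 + 0))) + (rec X. (a.0 + (0 + 0))\{b} + a.(X + X + (0 + 0))) + (0 + 0) has moves ··a··> v1, ··a··> v2
  v2 = 0\{b} has moves (no moves)
Coarsest stable partition (strong bisimilarity classes):
  B0 = {u0, u2}
  B1 = {u1, v2}
  B2 = {v0, v1}
u0 ∈ B0, v0 ∈ B2 → different blocks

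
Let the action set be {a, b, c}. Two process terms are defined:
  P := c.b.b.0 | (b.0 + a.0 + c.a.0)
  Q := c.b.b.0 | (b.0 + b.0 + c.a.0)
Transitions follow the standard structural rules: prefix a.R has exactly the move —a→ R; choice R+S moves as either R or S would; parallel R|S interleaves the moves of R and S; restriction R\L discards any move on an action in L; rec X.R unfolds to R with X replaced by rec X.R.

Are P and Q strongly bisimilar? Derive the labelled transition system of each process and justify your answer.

Reachable graph of P (12 states):
  u0 = c.b.b.0 | (b.0 + a.0 + c.a.0) :: ··a··> u1, ··b··> u1, ··c··> u2, ··c··> u3
  u1 = c.b.b.0 | 0 :: ··c··> u4
  u2 = b.b.0 | (b.0 + a.0 + c.a.0) :: ··a··> u4, ··b··> u4, ··b··> u5, ··c··> u6
  u3 = c.b.b.0 | a.0 :: ··a··> u1, ··c··> u6
  u4 = b.b.0 | 0 :: ··b··> u7
  u5 = b.0 | (b.0 + a.0 + c.a.0) :: ··a··> u7, ··b··> u7, ··b··> u8, ··c··> u9
  u6 = b.b.0 | a.0 :: ··a··> u4, ··b··> u9
  u7 = b.0 | 0 :: ··b··> u10
  u8 = 0 | (b.0 + a.0 + c.a.0) :: ··a··> u10, ··b··> u10, ··c··> u11
  u9 = b.0 | a.0 :: ··a··> u7, ··b··> u11
  u10 = 0 | 0 :: (no moves)
  u11 = 0 | a.0 :: ··a··> u10
Reachable graph of Q (12 states):
  v0 = c.b.b.0 | (b.0 + b.0 + c.a.0) :: ··b··> v1, ··c··> v2, ··c··> v3
  v1 = c.b.b.0 | 0 :: ··c··> v4
  v2 = b.b.0 | (b.0 + b.0 + c.a.0) :: ··b··> v4, ··b··> v5, ··c··> v6
  v3 = c.b.b.0 | a.0 :: ··a··> v1, ··c··> v6
  v4 = b.b.0 | 0 :: ··b··> v7
  v5 = b.0 | (b.0 + b.0 + c.a.0) :: ··b··> v7, ··b··> v8, ··c··> v9
  v6 = b.b.0 | a.0 :: ··a··> v4, ··b··> v9
  v7 = b.0 | 0 :: ··b··> v10
  v8 = 0 | (b.0 + b.0 + c.a.0) :: ··b··> v10, ··c··> v11
  v9 = b.0 | a.0 :: ··a··> v7, ··b··> v11
  v10 = 0 | 0 :: (no moves)
  v11 = 0 | a.0 :: ··a··> v10
Bisimilarity quotient blocks:
  B0 = {u0}
  B1 = {u1, v1}
  B2 = {u4, v4}
  B3 = {u7, v7}
  B4 = {u10, v10}
  B5 = {u2}
  B6 = {u5}
  B7 = {u9, v9}
  B8 = {u11, v11}
  B9 = {u8}
  B10 = {u6, v6}
  B11 = {u3, v3}
  B12 = {v0}
  B13 = {v2}
  B14 = {v5}
  B15 = {v8}
u0 ∈ B0, v0 ∈ B12 → different blocks

NO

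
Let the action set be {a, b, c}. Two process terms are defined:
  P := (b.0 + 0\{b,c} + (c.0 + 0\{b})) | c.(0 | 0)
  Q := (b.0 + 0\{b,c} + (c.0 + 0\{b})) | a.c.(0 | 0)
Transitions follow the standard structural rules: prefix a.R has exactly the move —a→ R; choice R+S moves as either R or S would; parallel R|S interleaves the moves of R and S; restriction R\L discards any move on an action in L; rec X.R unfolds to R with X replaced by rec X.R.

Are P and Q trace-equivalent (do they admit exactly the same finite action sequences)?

Reachable graph of P (4 states):
  s0 = (b.0 + 0\{b,c} + (c.0 + 0\{b})) | c.(0 | 0) has moves ··b··> s1, ··c··> s1, ··c··> s2
  s1 = 0 | c.(0 | 0) has moves ··c··> s3
  s2 = (b.0 + 0\{b,c} + (c.0 + 0\{b})) | (0 | 0) has moves ··b··> s3, ··c··> s3
  s3 = 0 | (0 | 0) has moves ∅
Reachable graph of Q (6 states):
  t0 = (b.0 + 0\{b,c} + (c.0 + 0\{b})) | a.c.(0 | 0) has moves ··a··> t1, ··b··> t2, ··c··> t2
  t1 = (b.0 + 0\{b,c} + (c.0 + 0\{b})) | c.(0 | 0) has moves ··b··> t3, ··c··> t3, ··c··> t4
  t2 = 0 | a.c.(0 | 0) has moves ··a··> t3
  t3 = 0 | c.(0 | 0) has moves ··c··> t5
  t4 = (b.0 + 0\{b,c} + (c.0 + 0\{b})) | (0 | 0) has moves ··b··> t5, ··c··> t5
  t5 = 0 | (0 | 0) has moves ∅
Executing bc from P (initial set {s0}):
  step 1 (b): {s1}
  step 2 (c): {s3}
  ✓ P
Executing bc from Q (initial set {t0}):
  step 1 (b): {t2}
  step 2 (c): no successor for Q

traces(P) ≠ traces(Q) — witness ⟨bc⟩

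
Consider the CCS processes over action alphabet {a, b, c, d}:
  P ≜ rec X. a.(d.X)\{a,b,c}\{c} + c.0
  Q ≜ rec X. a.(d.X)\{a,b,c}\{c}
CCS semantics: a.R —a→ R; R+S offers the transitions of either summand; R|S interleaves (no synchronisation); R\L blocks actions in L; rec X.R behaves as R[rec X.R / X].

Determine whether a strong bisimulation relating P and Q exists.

not bisimilar

Reachable graph of P (4 states):
  m0 = rec X. a.(d.X)\{a,b,c}\{c} + c.0 → —a→ m1, —c→ m2
  m1 = (d.(rec X. a.(d.X)\{a,b,c}\{c} + c.0))\{a,b,c}\{c} → —d→ m3
  m2 = 0 → (no moves)
  m3 = (rec X. a.(d.X)\{a,b,c}\{c} + c.0)\{a,b,c}\{c} → (no moves)
Reachable graph of Q (3 states):
  n0 = rec X. a.(d.X)\{a,b,c}\{c} → —a→ n1
  n1 = (d.(rec X. a.(d.X)\{a,b,c}\{c}))\{a,b,c}\{c} → —d→ n2
  n2 = (rec X. a.(d.X)\{a,b,c}\{c})\{a,b,c}\{c} → (no moves)
Partition-refinement fixed point:
  B0 = {m0}
  B1 = {m1, n1}
  B2 = {m2, m3, n2}
  B3 = {n0}
m0 ∈ B0, n0 ∈ B3 → different blocks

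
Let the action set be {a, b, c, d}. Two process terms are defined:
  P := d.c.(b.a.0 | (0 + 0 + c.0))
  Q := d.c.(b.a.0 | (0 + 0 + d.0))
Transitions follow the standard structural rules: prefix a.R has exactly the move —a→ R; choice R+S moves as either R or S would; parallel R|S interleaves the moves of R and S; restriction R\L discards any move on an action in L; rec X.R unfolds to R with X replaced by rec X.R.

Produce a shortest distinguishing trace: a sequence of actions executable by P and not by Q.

LTS(P): 8 reachable states
  u0 = d.c.(b.a.0 | (0 + 0 + c.0)) ⊢ —d→ u1
  u1 = c.(b.a.0 | (0 + 0 + c.0)) ⊢ —c→ u2
  u2 = b.a.0 | (0 + 0 + c.0) ⊢ —b→ u3, —c→ u4
  u3 = a.0 | (0 + 0 + c.0) ⊢ —a→ u5, —c→ u6
  u4 = b.a.0 | 0 ⊢ —b→ u6
  u5 = 0 | (0 + 0 + c.0) ⊢ —c→ u7
  u6 = a.0 | 0 ⊢ —a→ u7
  u7 = 0 | 0 ⊢ ·
LTS(Q): 8 reachable states
  v0 = d.c.(b.a.0 | (0 + 0 + d.0)) ⊢ —d→ v1
  v1 = c.(b.a.0 | (0 + 0 + d.0)) ⊢ —c→ v2
  v2 = b.a.0 | (0 + 0 + d.0) ⊢ —b→ v3, —d→ v4
  v3 = a.0 | (0 + 0 + d.0) ⊢ —a→ v5, —d→ v6
  v4 = b.a.0 | 0 ⊢ —b→ v6
  v5 = 0 | (0 + 0 + d.0) ⊢ —d→ v7
  v6 = a.0 | 0 ⊢ —a→ v7
  v7 = 0 | 0 ⊢ ·
Run σ = ⟨dcc⟩ on P: start {u0}
  step 1 (d): {u1}
  step 2 (c): {u2}
  step 3 (c): {u4}
  P completes σ.
Run σ = ⟨dcc⟩ on Q: start {v0}
  step 1 (d): {v1}
  step 2 (c): {v2}
  step 3 (c): ∅ (Q stuck)

dcc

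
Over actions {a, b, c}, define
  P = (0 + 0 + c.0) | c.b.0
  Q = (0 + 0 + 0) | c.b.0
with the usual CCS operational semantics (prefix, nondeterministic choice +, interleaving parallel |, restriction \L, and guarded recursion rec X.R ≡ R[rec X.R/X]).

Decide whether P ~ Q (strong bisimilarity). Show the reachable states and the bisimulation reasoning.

NO

P's transition system — 6 states:
  u0 = (0 + 0 + c.0) | c.b.0 has moves =c=> u1, =c=> u2
  u1 = (0 + 0 + c.0) | b.0 has moves =b=> u3, =c=> u4
  u2 = 0 | c.b.0 has moves =c=> u4
  u3 = (0 + 0 + c.0) | 0 has moves =c=> u5
  u4 = 0 | b.0 has moves =b=> u5
  u5 = 0 | 0 has moves stopped
Q's transition system — 3 states:
  v0 = (0 + 0 + 0) | c.b.0 has moves =c=> v1
  v1 = (0 + 0 + 0) | b.0 has moves =b=> v2
  v2 = (0 + 0 + 0) | 0 has moves stopped
Coarsest stable partition (strong bisimilarity classes):
  B0 = {u0}
  B1 = {u1}
  B2 = {u4, v1}
  B3 = {u5, v2}
  B4 = {u3}
  B5 = {u2, v0}
u0 ∈ B0, v0 ∈ B5 → different blocks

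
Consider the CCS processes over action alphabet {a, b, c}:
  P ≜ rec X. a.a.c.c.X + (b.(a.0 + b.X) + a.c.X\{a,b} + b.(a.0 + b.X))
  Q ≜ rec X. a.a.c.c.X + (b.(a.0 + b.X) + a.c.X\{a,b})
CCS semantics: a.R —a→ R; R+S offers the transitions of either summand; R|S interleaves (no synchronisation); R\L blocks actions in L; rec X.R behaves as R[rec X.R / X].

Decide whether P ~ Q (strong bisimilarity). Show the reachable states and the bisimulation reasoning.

bisimilar

P's transition system — 8 states:
  u0 = rec X. a.a.c.c.X + (b.(a.0 + b.X) + a.c.X\{a,b} + b.(a.0 + b.X)) has moves =a=> u1, =a=> u2, =b=> u3
  u1 = a.c.c.(rec X. a.a.c.c.X + (b.(a.0 + b.X) + a.c.X\{a,b} + b.(a.0 + b.X))) has moves =a=> u4
  u2 = c.(rec X. a.a.c.c.X + (b.(a.0 + b.X) + a.c.X\{a,b} + b.(a.0 + b.X)))\{a,b} has moves =c=> u5
  u3 = a.0 + b.(rec X. a.a.c.c.X + (b.(a.0 + b.X) + a.c.X\{a,b} + b.(a.0 + b.X))) has moves =a=> u6, =b=> u0
  u4 = c.c.(rec X. a.a.c.c.X + (b.(a.0 + b.X) + a.c.X\{a,b} + b.(a.0 + b.X))) has moves =c=> u7
  u5 = (rec X. a.a.c.c.X + (b.(a.0 + b.X) + a.c.X\{a,b} + b.(a.0 + b.X)))\{a,b} has moves deadlocked
  u6 = 0 has moves deadlocked
  u7 = c.(rec X. a.a.c.c.X + (b.(a.0 + b.X) + a.c.X\{a,b} + b.(a.0 + b.X))) has moves =c=> u0
Q's transition system — 8 states:
  v0 = rec X. a.a.c.c.X + (b.(a.0 + b.X) + a.c.X\{a,b}) has moves =a=> v1, =a=> v2, =b=> v3
  v1 = a.c.c.(rec X. a.a.c.c.X + (b.(a.0 + b.X) + a.c.X\{a,b})) has moves =a=> v4
  v2 = c.(rec X. a.a.c.c.X + (b.(a.0 + b.X) + a.c.X\{a,b}))\{a,b} has moves =c=> v5
  v3 = a.0 + b.(rec X. a.a.c.c.X + (b.(a.0 + b.X) + a.c.X\{a,b})) has moves =a=> v6, =b=> v0
  v4 = c.c.(rec X. a.a.c.c.X + (b.(a.0 + b.X) + a.c.X\{a,b})) has moves =c=> v7
  v5 = (rec X. a.a.c.c.X + (b.(a.0 + b.X) + a.c.X\{a,b}))\{a,b} has moves deadlocked
  v6 = 0 has moves deadlocked
  v7 = c.(rec X. a.a.c.c.X + (b.(a.0 + b.X) + a.c.X\{a,b})) has moves =c=> v0
Coarsest stable partition (strong bisimilarity classes):
  B0 = {u0, v0}
  B1 = {u1, v1}
  B2 = {u4, v4}
  B3 = {u7, v7}
  B4 = {u3, v3}
  B5 = {u5, u6, v5, v6}
  B6 = {u2, v2}
u0 ∈ B0, v0 ∈ B0 → same block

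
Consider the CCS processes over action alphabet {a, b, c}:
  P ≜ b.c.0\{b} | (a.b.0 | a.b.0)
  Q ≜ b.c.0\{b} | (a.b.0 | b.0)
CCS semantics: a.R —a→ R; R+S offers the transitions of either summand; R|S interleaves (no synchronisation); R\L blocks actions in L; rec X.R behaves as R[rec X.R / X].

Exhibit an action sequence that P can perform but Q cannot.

Reachable graph of P (27 states):
  p0 = b.c.0\{b} | (a.b.0 | a.b.0) | —a→ p1, —a→ p2, —b→ p3
  p1 = b.c.0\{b} | (a.b.0 | b.0) | —a→ p4, —b→ p5, —b→ p6
  p2 = b.c.0\{b} | (b.0 | a.b.0) | —a→ p4, —b→ p7, —b→ p8
  p3 = c.0\{b} | (a.b.0 | a.b.0) | —a→ p6, —a→ p8, —c→ p9
  p4 = b.c.0\{b} | (b.0 | b.0) | —b→ p10, —b→ p11, —b→ p12
  p5 = b.c.0\{b} | (a.b.0 | 0) | —a→ p11, —b→ p13
  p6 = c.0\{b} | (a.b.0 | b.0) | —a→ p12, —b→ p13, —c→ p14
  p7 = b.c.0\{b} | (0 | a.b.0) | —a→ p10, —b→ p15
  p8 = c.0\{b} | (b.0 | a.b.0) | —a→ p12, —b→ p15, —c→ p16
  p9 = 0\{b} | (a.b.0 | a.b.0) | —a→ p14, —a→ p16
  p10 = b.c.0\{b} | (0 | b.0) | —b→ p17, —b→ p18
  p11 = b.c.0\{b} | (b.0 | 0) | —b→ p17, —b→ p19
  p12 = c.0\{b} | (b.0 | b.0) | —b→ p18, —b→ p19, —c→ p20
  p13 = c.0\{b} | (a.b.0 | 0) | —a→ p19, —c→ p21
  p14 = 0\{b} | (a.b.0 | b.0) | —a→ p20, —b→ p21
  p15 = c.0\{b} | (0 | a.b.0) | —a→ p18, —c→ p22
  p16 = 0\{b} | (b.0 | a.b.0) | —a→ p20, —b→ p22
  p17 = b.c.0\{b} | (0 | 0) | —b→ p23
  p18 = c.0\{b} | (0 | b.0) | —b→ p23, —c→ p24
  p19 = c.0\{b} | (b.0 | 0) | —b→ p23, —c→ p25
  p20 = 0\{b} | (b.0 | b.0) | —b→ p24, —b→ p25
  p21 = 0\{b} | (a.b.0 | 0) | —a→ p25
  p22 = 0\{b} | (0 | a.b.0) | —a→ p24
  p23 = c.0\{b} | (0 | 0) | —c→ p26
  p24 = 0\{b} | (0 | b.0) | —b→ p26
  p25 = 0\{b} | (b.0 | 0) | —b→ p26
  p26 = 0\{b} | (0 | 0) | ∅
Reachable graph of Q (18 states):
  q0 = b.c.0\{b} | (a.b.0 | b.0) | —a→ q1, —b→ q2, —b→ q3
  q1 = b.c.0\{b} | (b.0 | b.0) | —b→ q4, —b→ q5, —b→ q6
  q2 = b.c.0\{b} | (a.b.0 | 0) | —a→ q5, —b→ q7
  q3 = c.0\{b} | (a.b.0 | b.0) | —a→ q6, —b→ q7, —c→ q8
  q4 = b.c.0\{b} | (0 | b.0) | —b→ q10, —b→ q9
  q5 = b.c.0\{b} | (b.0 | 0) | —b→ q11, —b→ q9
  q6 = c.0\{b} | (b.0 | b.0) | —b→ q10, —b→ q11, —c→ q12
  q7 = c.0\{b} | (a.b.0 | 0) | —a→ q11, —c→ q13
  q8 = 0\{b} | (a.b.0 | b.0) | —a→ q12, —b→ q13
  q9 = b.c.0\{b} | (0 | 0) | —b→ q14
  q10 = c.0\{b} | (0 | b.0) | —b→ q14, —c→ q15
  q11 = c.0\{b} | (b.0 | 0) | —b→ q14, —c→ q16
  q12 = 0\{b} | (b.0 | b.0) | —b→ q15, —b→ q16
  q13 = 0\{b} | (a.b.0 | 0) | —a→ q16
  q14 = c.0\{b} | (0 | 0) | —c→ q17
  q15 = 0\{b} | (0 | b.0) | —b→ q17
  q16 = 0\{b} | (b.0 | 0) | —b→ q17
  q17 = 0\{b} | (0 | 0) | ∅
Trace ⟨aa⟩ through P, begin at {p0}:
  step 1 (a): {p1, p2}
  step 2 (a): {p4}
  ✓ P
Trace ⟨aa⟩ through Q, begin at {q0}:
  step 1 (a): {q1}
  step 2 (a): ∅ (Q stuck)

aa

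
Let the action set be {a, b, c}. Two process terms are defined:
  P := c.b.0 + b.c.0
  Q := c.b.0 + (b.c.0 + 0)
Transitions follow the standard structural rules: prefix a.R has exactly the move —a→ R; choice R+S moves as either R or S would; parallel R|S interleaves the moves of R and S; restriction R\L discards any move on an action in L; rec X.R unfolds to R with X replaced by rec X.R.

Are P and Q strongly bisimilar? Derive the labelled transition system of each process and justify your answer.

LTS(P): 4 reachable states
  u0 = c.b.0 + b.c.0 has moves --b--▸ u1, --c--▸ u2
  u1 = c.0 has moves --c--▸ u3
  u2 = b.0 has moves --b--▸ u3
  u3 = 0 has moves ∅
LTS(Q): 4 reachable states
  v0 = c.b.0 + (b.c.0 + 0) has moves --b--▸ v1, --c--▸ v2
  v1 = c.0 has moves --c--▸ v3
  v2 = b.0 has moves --b--▸ v3
  v3 = 0 has moves ∅
Partition-refinement fixed point:
  B0 = {u0, v0}
  B1 = {u1, v1}
  B2 = {u3, v3}
  B3 = {u2, v2}
u0 ∈ B0, v0 ∈ B0 → same block

bisimilar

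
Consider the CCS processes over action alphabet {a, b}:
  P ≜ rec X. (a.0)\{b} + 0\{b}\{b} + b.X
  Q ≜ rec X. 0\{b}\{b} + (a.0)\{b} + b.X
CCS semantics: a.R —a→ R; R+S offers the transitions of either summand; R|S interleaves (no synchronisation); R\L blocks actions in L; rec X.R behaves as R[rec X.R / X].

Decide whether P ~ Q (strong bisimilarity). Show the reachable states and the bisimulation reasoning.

YES

Reachable graph of P (2 states):
  m0 = rec X. (a.0)\{b} + 0\{b}\{b} + b.X :: ··a··> m1, ··b··> m0
  m1 = 0\{b} :: (no moves)
Reachable graph of Q (2 states):
  n0 = rec X. 0\{b}\{b} + (a.0)\{b} + b.X :: ··a··> n1, ··b··> n0
  n1 = 0\{b} :: (no moves)
Coarsest stable partition (strong bisimilarity classes):
  B0 = {m0, n0}
  B1 = {m1, n1}
m0 ∈ B0, n0 ∈ B0 → same block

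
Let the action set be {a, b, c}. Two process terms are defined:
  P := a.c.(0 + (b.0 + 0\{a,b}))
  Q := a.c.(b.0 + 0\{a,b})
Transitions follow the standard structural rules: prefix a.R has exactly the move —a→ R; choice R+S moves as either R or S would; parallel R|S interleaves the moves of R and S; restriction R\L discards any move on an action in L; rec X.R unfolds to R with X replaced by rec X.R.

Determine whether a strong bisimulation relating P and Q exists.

YES

LTS(P): 4 reachable states
  p0 = a.c.(0 + (b.0 + 0\{a,b})) :: =a=> p1
  p1 = c.(0 + (b.0 + 0\{a,b})) :: =c=> p2
  p2 = 0 + (b.0 + 0\{a,b}) :: =b=> p3
  p3 = 0 :: (no moves)
LTS(Q): 4 reachable states
  q0 = a.c.(b.0 + 0\{a,b}) :: =a=> q1
  q1 = c.(b.0 + 0\{a,b}) :: =c=> q2
  q2 = b.0 + 0\{a,b} :: =b=> q3
  q3 = 0 :: (no moves)
Coarsest stable partition (strong bisimilarity classes):
  B0 = {p0, q0}
  B1 = {p1, q1}
  B2 = {p2, q2}
  B3 = {p3, q3}
p0 ∈ B0, q0 ∈ B0 → same block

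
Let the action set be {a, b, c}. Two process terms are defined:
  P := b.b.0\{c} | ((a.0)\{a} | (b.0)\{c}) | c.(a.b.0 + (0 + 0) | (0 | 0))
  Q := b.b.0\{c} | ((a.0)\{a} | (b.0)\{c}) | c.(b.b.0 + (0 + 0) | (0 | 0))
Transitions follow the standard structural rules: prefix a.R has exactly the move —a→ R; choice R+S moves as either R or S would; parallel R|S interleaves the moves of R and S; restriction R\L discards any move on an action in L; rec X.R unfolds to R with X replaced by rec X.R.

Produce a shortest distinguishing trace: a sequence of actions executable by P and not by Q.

ca

Reachable graph of P (24 states):
  s0 = b.b.0\{c} | ((a.0)\{a} | (b.0)\{c}) | c.(a.b.0 + (0 + 0) | (0 | 0)) | --b--▸ s1, --b--▸ s2, --c--▸ s3
  s1 = b.0\{c} | ((a.0)\{a} | (b.0)\{c}) | c.(a.b.0 + (0 + 0) | (0 | 0)) | --b--▸ s4, --b--▸ s5, --c--▸ s6
  s2 = b.b.0\{c} | ((a.0)\{a} | 0\{c}) | c.(a.b.0 + (0 + 0) | (0 | 0)) | --b--▸ s5, --c--▸ s7
  s3 = b.b.0\{c} | ((a.0)\{a} | (b.0)\{c}) | (a.b.0 + (0 + 0) | (0 | 0)) | --a--▸ s8, --b--▸ s6, --b--▸ s7
  s4 = 0\{c} | ((a.0)\{a} | (b.0)\{c}) | c.(a.b.0 + (0 + 0) | (0 | 0)) | --b--▸ s9, --c--▸ s10
  s5 = b.0\{c} | ((a.0)\{a} | 0\{c}) | c.(a.b.0 + (0 + 0) | (0 | 0)) | --b--▸ s9, --c--▸ s11
  s6 = b.0\{c} | ((a.0)\{a} | (b.0)\{c}) | (a.b.0 + (0 + 0) | (0 | 0)) | --a--▸ s12, --b--▸ s10, --b--▸ s11
  s7 = b.b.0\{c} | ((a.0)\{a} | 0\{c}) | (a.b.0 + (0 + 0) | (0 | 0)) | --a--▸ s13, --b--▸ s11
  s8 = b.b.0\{c} | ((a.0)\{a} | (b.0)\{c}) | b.0 | --b--▸ s12, --b--▸ s13, --b--▸ s14
  s9 = 0\{c} | ((a.0)\{a} | 0\{c}) | c.(a.b.0 + (0 + 0) | (0 | 0)) | --c--▸ s15
  s10 = 0\{c} | ((a.0)\{a} | (b.0)\{c}) | (a.b.0 + (0 + 0) | (0 | 0)) | --a--▸ s16, --b--▸ s15
  s11 = b.0\{c} | ((a.0)\{a} | 0\{c}) | (a.b.0 + (0 + 0) | (0 | 0)) | --a--▸ s17, --b--▸ s15
  s12 = b.0\{c} | ((a.0)\{a} | (b.0)\{c}) | b.0 | --b--▸ s16, --b--▸ s17, --b--▸ s18
  s13 = b.b.0\{c} | ((a.0)\{a} | 0\{c}) | b.0 | --b--▸ s17, --b--▸ s19
  s14 = b.b.0\{c} | ((a.0)\{a} | (b.0)\{c}) | 0 | --b--▸ s18, --b--▸ s19
  s15 = 0\{c} | ((a.0)\{a} | 0\{c}) | (a.b.0 + (0 + 0) | (0 | 0)) | --a--▸ s20
  s16 = 0\{c} | ((a.0)\{a} | (b.0)\{c}) | b.0 | --b--▸ s20, --b--▸ s21
  s17 = b.0\{c} | ((a.0)\{a} | 0\{c}) | b.0 | --b--▸ s20, --b--▸ s22
  s18 = b.0\{c} | ((a.0)\{a} | (b.0)\{c}) | 0 | --b--▸ s21, --b--▸ s22
  s19 = b.b.0\{c} | ((a.0)\{a} | 0\{c}) | 0 | --b--▸ s22
  s20 = 0\{c} | ((a.0)\{a} | 0\{c}) | b.0 | --b--▸ s23
  s21 = 0\{c} | ((a.0)\{a} | (b.0)\{c}) | 0 | --b--▸ s23
  s22 = b.0\{c} | ((a.0)\{a} | 0\{c}) | 0 | --b--▸ s23
  s23 = 0\{c} | ((a.0)\{a} | 0\{c}) | 0 | (no moves)
Reachable graph of Q (24 states):
  t0 = b.b.0\{c} | ((a.0)\{a} | (b.0)\{c}) | c.(b.b.0 + (0 + 0) | (0 | 0)) | --b--▸ t1, --b--▸ t2, --c--▸ t3
  t1 = b.0\{c} | ((a.0)\{a} | (b.0)\{c}) | c.(b.b.0 + (0 + 0) | (0 | 0)) | --b--▸ t4, --b--▸ t5, --c--▸ t6
  t2 = b.b.0\{c} | ((a.0)\{a} | 0\{c}) | c.(b.b.0 + (0 + 0) | (0 | 0)) | --b--▸ t5, --c--▸ t7
  t3 = b.b.0\{c} | ((a.0)\{a} | (b.0)\{c}) | (b.b.0 + (0 + 0) | (0 | 0)) | --b--▸ t6, --b--▸ t7, --b--▸ t8
  t4 = 0\{c} | ((a.0)\{a} | (b.0)\{c}) | c.(b.b.0 + (0 + 0) | (0 | 0)) | --b--▸ t9, --c--▸ t10
  t5 = b.0\{c} | ((a.0)\{a} | 0\{c}) | c.(b.b.0 + (0 + 0) | (0 | 0)) | --b--▸ t9, --c--▸ t11
  t6 = b.0\{c} | ((a.0)\{a} | (b.0)\{c}) | (b.b.0 + (0 + 0) | (0 | 0)) | --b--▸ t10, --b--▸ t11, --b--▸ t12
  t7 = b.b.0\{c} | ((a.0)\{a} | 0\{c}) | (b.b.0 + (0 + 0) | (0 | 0)) | --b--▸ t11, --b--▸ t13
  t8 = b.b.0\{c} | ((a.0)\{a} | (b.0)\{c}) | b.0 | --b--▸ t12, --b--▸ t13, --b--▸ t14
  t9 = 0\{c} | ((a.0)\{a} | 0\{c}) | c.(b.b.0 + (0 + 0) | (0 | 0)) | --c--▸ t15
  t10 = 0\{c} | ((a.0)\{a} | (b.0)\{c}) | (b.b.0 + (0 + 0) | (0 | 0)) | --b--▸ t15, --b--▸ t16
  t11 = b.0\{c} | ((a.0)\{a} | 0\{c}) | (b.b.0 + (0 + 0) | (0 | 0)) | --b--▸ t15, --b--▸ t17
  t12 = b.0\{c} | ((a.0)\{a} | (b.0)\{c}) | b.0 | --b--▸ t16, --b--▸ t17, --b--▸ t18
  t13 = b.b.0\{c} | ((a.0)\{a} | 0\{c}) | b.0 | --b--▸ t17, --b--▸ t19
  t14 = b.b.0\{c} | ((a.0)\{a} | (b.0)\{c}) | 0 | --b--▸ t18, --b--▸ t19
  t15 = 0\{c} | ((a.0)\{a} | 0\{c}) | (b.b.0 + (0 + 0) | (0 | 0)) | --b--▸ t20
  t16 = 0\{c} | ((a.0)\{a} | (b.0)\{c}) | b.0 | --b--▸ t20, --b--▸ t21
  t17 = b.0\{c} | ((a.0)\{a} | 0\{c}) | b.0 | --b--▸ t20, --b--▸ t22
  t18 = b.0\{c} | ((a.0)\{a} | (b.0)\{c}) | 0 | --b--▸ t21, --b--▸ t22
  t19 = b.b.0\{c} | ((a.0)\{a} | 0\{c}) | 0 | --b--▸ t22
  t20 = 0\{c} | ((a.0)\{a} | 0\{c}) | b.0 | --b--▸ t23
  t21 = 0\{c} | ((a.0)\{a} | (b.0)\{c}) | 0 | --b--▸ t23
  t22 = b.0\{c} | ((a.0)\{a} | 0\{c}) | 0 | --b--▸ t23
  t23 = 0\{c} | ((a.0)\{a} | 0\{c}) | 0 | (no moves)
Executing ca from P (initial set {s0}):
  [1] c ⇒ {s3}
  [2] a ⇒ {s8}
  ✓ P
Executing ca from Q (initial set {t0}):
  [1] c ⇒ {t3}
  [2] a ⇒ ∅ (Q stuck)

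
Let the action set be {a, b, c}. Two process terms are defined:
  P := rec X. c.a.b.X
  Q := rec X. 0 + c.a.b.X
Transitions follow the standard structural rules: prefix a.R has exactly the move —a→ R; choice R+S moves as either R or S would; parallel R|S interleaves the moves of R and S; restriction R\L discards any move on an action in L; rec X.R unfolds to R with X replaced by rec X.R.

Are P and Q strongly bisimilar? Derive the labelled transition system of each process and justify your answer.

LTS(P): 3 reachable states
  u0 = rec X. c.a.b.X → --c--▸ u1
  u1 = a.b.(rec X. c.a.b.X) → --a--▸ u2
  u2 = b.(rec X. c.a.b.X) → --b--▸ u0
LTS(Q): 3 reachable states
  v0 = rec X. 0 + c.a.b.X → --c--▸ v1
  v1 = a.b.(rec X. 0 + c.a.b.X) → --a--▸ v2
  v2 = b.(rec X. 0 + c.a.b.X) → --b--▸ v0
Bisimilarity quotient blocks:
  B0 = {u0, v0}
  B1 = {u1, v1}
  B2 = {u2, v2}
u0 ∈ B0, v0 ∈ B0 → same block

YES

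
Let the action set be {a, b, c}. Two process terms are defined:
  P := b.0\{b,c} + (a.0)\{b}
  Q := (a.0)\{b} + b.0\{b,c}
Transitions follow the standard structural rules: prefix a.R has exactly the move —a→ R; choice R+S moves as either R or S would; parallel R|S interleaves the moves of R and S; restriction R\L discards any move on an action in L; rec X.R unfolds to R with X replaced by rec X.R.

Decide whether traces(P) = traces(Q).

traces(P) = traces(Q)

Reachable graph of P (3 states):
  m0 = b.0\{b,c} + (a.0)\{b} | -a-> m1, -b-> m2
  m1 = 0\{b} | stopped
  m2 = 0\{b,c} | stopped
Reachable graph of Q (3 states):
  n0 = (a.0)\{b} + b.0\{b,c} | -a-> n1, -b-> n2
  n1 = 0\{b} | stopped
  n2 = 0\{b,c} | stopped
Partition-refinement fixed point:
  B0 = {m0, n0}
  B1 = {m1, m2, n1, n2}
m0 ∈ B0, n0 ∈ B0 → same block
Bisimilar ⇒ trace-equivalent.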